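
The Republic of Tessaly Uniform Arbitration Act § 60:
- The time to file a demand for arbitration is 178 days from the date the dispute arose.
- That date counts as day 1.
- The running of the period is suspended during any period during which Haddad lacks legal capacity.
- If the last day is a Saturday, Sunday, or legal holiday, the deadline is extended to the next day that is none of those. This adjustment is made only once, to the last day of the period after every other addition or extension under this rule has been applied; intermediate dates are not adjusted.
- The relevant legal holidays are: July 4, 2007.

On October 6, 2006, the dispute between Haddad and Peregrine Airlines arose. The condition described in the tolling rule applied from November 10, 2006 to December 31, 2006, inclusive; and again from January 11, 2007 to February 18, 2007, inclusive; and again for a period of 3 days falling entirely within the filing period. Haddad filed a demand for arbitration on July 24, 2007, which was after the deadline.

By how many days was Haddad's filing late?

19 days

Counting October 6, 2006 as day 1, day 178 is April 1, 2007.
From November 10, 2006 through December 31, 2006 inclusive is 52 days; tolling adds 52 days: April 1, 2007 + 52 days = May 23, 2007.
From January 11, 2007 through February 18, 2007 inclusive is 39 days; tolling adds 39 days: May 23, 2007 + 39 days = July 1, 2007.
Tolling adds 3 days: July 1, 2007 + 3 days = July 4, 2007.
July 4, 2007 is a listed holiday. The next qualifying day is July 5, 2007.
The deadline is July 5, 2007; from July 5, 2007 to July 24, 2007 is 19 days.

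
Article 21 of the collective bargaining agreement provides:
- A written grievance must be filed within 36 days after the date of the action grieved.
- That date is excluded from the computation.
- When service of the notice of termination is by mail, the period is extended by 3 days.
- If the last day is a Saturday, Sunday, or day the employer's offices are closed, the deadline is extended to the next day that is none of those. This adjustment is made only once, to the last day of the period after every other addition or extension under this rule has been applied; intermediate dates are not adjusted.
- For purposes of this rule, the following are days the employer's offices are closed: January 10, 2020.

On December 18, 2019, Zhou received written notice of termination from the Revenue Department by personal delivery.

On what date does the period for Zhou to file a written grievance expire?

36 days after December 18, 2019 is January 23, 2020.
Service was not by mail, so no mail extension applies.
January 23, 2020 is a Thursday and not a day the employer's offices are closed, so no extension applies.

January 23, 2020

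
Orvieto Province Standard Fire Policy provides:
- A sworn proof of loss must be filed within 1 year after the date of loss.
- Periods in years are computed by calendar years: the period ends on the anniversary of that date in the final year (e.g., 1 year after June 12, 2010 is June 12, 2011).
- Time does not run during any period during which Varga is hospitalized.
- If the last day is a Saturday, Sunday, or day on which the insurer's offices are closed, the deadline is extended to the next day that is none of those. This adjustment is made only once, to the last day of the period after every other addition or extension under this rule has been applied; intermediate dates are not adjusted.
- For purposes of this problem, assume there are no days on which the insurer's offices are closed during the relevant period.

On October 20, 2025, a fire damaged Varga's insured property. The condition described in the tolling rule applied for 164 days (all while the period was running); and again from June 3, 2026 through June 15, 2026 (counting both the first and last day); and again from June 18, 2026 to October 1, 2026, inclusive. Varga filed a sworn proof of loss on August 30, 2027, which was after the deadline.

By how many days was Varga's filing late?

31 days

1 year after October 20, 2025 is October 20, 2026.
Tolling adds 164 days: October 20, 2026 + 164 days = April 2, 2027.
From June 3, 2026 through June 15, 2026 inclusive is 13 days; tolling adds 13 days: April 2, 2027 + 13 days = April 15, 2027.
From June 18, 2026 through October 1, 2026 inclusive is 106 days; tolling adds 106 days: April 15, 2027 + 106 days = July 30, 2027.
July 30, 2027 is a Friday and not a day on which the insurer's offices are closed, so no extension applies.
The deadline is July 30, 2027; from July 30, 2027 to August 30, 2027 is 31 days.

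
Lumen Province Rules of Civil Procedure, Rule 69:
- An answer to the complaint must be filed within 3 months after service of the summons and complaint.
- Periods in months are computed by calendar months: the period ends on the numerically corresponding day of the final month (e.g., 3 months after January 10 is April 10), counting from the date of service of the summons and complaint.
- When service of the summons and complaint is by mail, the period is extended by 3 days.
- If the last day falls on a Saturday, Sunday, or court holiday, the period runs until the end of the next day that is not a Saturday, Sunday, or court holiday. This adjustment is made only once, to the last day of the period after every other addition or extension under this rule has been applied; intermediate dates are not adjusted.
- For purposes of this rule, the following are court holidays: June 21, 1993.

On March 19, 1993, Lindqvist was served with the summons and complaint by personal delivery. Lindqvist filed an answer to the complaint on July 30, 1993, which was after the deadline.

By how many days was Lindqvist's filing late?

38 days

3 months after March 19, 1993 is June 19, 1993.
Service was not by mail, so no mail extension applies.
June 19, 1993 is Saturday; June 20, 1993 is Sunday; June 21, 1993 is a listed holiday. The next qualifying day is June 22, 1993.
The deadline is June 22, 1993; from June 22, 1993 to July 30, 1993 is 38 days.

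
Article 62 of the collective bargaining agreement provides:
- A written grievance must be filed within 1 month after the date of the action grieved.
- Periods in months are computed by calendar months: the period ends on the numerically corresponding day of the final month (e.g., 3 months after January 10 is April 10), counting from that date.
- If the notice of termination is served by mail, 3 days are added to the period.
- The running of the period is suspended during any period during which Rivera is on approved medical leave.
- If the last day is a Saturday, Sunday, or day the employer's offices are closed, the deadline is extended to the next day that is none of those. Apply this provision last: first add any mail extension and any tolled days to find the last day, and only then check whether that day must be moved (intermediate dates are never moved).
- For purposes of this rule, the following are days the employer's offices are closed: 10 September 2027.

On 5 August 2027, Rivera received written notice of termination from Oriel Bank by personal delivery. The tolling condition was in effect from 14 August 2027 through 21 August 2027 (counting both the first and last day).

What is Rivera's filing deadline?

1 month after 5 August 2027 is September 5, 2027.
Service was not by mail, so no mail extension applies.
From August 14, 2027 through August 21, 2027 inclusive is 8 days; tolling adds 8 days: September 5, 2027 + 8 days = September 13, 2027.
September 13, 2027 is a Monday and not a day the employer's offices are closed, so no extension applies.

September 13, 2027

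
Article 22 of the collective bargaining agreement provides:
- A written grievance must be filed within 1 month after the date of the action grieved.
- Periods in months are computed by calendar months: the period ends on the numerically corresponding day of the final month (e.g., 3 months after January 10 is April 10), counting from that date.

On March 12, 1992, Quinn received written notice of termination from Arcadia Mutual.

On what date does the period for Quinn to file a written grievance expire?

April 12, 1992

1 month after March 12, 1992 is April 12, 1992.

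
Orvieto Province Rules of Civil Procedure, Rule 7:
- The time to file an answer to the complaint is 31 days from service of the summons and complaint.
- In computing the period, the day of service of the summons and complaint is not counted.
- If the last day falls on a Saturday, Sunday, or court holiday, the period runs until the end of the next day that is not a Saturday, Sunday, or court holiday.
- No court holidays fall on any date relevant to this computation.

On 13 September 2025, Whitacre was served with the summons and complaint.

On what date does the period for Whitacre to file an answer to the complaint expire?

October 14, 2025

31 days after 13 September 2025 is October 14, 2025.
October 14, 2025 is a Tuesday and not a court holiday, so no extension applies.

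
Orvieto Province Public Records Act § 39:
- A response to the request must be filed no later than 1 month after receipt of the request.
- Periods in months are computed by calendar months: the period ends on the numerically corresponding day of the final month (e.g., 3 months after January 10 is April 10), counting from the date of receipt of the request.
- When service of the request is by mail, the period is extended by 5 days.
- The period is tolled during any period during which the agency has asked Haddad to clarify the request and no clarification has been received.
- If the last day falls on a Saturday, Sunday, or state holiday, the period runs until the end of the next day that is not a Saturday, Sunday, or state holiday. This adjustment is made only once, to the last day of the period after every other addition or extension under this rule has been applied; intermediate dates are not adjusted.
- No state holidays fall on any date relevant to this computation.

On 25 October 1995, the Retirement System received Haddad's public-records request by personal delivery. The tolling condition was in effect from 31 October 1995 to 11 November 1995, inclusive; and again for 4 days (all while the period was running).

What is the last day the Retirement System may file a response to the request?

December 11, 1995

1 month after 25 October 1995 is November 25, 1995.
Service was not by mail, so no mail extension applies.
From October 31, 1995 through November 11, 1995 inclusive is 12 days; tolling adds 12 days: November 25, 1995 + 12 days = December 7, 1995.
Tolling adds 4 days: December 7, 1995 + 4 days = December 11, 1995.
December 11, 1995 is a Monday and not a state holiday, so no extension applies.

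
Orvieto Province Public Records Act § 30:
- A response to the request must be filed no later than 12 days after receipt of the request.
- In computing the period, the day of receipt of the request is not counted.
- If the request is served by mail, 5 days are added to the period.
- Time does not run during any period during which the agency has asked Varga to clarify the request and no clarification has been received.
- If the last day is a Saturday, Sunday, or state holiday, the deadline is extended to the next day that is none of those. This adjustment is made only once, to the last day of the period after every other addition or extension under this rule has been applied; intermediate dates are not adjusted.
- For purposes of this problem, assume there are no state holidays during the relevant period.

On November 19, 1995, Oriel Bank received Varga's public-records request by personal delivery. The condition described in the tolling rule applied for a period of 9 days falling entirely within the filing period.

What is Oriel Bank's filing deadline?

December 11, 1995

12 days after November 19, 1995 is December 1, 1995.
Service was not by mail, so no mail extension applies.
Tolling adds 9 days: December 1, 1995 + 9 days = December 10, 1995.
December 10, 1995 is Sunday. The next qualifying day is December 11, 1995.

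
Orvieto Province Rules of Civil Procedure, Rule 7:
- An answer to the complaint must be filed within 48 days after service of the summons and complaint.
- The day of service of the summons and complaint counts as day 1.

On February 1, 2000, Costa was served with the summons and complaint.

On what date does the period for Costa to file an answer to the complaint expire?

Counting February 1, 2000 as day 1, day 48 is March 19, 2000.

March 19, 2000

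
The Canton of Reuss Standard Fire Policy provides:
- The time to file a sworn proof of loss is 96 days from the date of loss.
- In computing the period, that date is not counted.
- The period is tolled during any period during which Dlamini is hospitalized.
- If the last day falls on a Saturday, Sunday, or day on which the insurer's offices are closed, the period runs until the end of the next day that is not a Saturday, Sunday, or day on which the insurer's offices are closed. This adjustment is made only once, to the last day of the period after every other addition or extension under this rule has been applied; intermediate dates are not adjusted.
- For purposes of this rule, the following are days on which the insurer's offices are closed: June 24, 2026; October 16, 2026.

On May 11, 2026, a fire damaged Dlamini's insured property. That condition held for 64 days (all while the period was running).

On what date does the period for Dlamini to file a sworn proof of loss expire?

October 19, 2026

96 days after May 11, 2026 is August 15, 2026.
Tolling adds 64 days: August 15, 2026 + 64 days = October 18, 2026.
October 18, 2026 is Sunday. The next qualifying day is October 19, 2026.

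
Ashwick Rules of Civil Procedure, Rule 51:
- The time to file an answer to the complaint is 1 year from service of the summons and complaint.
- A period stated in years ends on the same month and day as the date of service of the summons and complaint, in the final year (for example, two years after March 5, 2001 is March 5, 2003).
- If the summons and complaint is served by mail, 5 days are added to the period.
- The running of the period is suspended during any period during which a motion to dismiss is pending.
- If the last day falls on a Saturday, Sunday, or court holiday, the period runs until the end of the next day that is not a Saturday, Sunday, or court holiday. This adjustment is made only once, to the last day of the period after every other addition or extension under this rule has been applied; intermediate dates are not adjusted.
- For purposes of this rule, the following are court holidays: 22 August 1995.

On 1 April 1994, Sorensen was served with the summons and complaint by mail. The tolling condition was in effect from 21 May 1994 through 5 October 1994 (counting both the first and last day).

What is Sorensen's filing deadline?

1 year after 1 April 1994 is April 1, 1995.
Service was by mail, adding 5 days: April 1, 1995 + 5 days = April 6, 1995.
From May 21, 1994 through October 5, 1994 inclusive is 138 days; tolling adds 138 days: April 6, 1995 + 138 days = August 22, 1995.
August 22, 1995 is a listed holiday. The next qualifying day is August 23, 1995.

August 23, 1995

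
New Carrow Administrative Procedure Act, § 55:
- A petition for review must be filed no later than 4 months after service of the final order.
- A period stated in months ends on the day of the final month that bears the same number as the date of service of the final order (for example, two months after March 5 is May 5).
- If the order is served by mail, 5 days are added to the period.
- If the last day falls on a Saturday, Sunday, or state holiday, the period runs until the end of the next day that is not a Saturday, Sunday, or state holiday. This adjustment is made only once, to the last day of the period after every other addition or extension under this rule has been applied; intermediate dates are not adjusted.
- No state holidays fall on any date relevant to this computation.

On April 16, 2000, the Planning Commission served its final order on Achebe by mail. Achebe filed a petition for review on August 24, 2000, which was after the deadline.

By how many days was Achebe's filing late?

3 days

4 months after April 16, 2000 is August 16, 2000.
Service was by mail, adding 5 days: August 16, 2000 + 5 days = August 21, 2000.
August 21, 2000 is a Monday and not a state holiday, so no extension applies.
The deadline is August 21, 2000; from August 21, 2000 to August 24, 2000 is 3 days.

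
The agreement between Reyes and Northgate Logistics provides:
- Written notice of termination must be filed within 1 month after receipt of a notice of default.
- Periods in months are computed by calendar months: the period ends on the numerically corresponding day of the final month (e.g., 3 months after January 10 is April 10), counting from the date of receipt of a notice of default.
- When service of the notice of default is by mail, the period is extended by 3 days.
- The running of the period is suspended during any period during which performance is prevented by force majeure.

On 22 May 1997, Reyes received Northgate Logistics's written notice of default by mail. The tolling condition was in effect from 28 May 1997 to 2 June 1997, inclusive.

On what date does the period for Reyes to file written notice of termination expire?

1 month after 22 May 1997 is June 22, 1997.
Service was by mail, adding 3 days: June 22, 1997 + 3 days = June 25, 1997.
From May 28, 1997 through June 2, 1997 inclusive is 6 days; tolling adds 6 days: June 25, 1997 + 6 days = July 1, 1997.

July 1, 1997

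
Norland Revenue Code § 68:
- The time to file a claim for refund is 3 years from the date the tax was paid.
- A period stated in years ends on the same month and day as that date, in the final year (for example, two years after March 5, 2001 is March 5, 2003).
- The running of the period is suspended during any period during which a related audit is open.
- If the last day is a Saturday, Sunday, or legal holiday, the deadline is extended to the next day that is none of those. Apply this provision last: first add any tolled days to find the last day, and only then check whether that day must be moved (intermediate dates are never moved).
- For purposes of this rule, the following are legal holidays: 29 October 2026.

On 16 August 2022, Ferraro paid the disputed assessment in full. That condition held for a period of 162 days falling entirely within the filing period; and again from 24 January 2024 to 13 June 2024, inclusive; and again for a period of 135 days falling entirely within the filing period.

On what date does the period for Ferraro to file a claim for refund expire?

October 30, 2026

3 years after 16 August 2022 is August 16, 2025.
Tolling adds 162 days: August 16, 2025 + 162 days = January 25, 2026.
From January 24, 2024 through June 13, 2024 inclusive is 142 days; tolling adds 142 days: January 25, 2026 + 142 days = June 16, 2026.
Tolling adds 135 days: June 16, 2026 + 135 days = October 29, 2026.
October 29, 2026 is a listed holiday. The next qualifying day is October 30, 2026.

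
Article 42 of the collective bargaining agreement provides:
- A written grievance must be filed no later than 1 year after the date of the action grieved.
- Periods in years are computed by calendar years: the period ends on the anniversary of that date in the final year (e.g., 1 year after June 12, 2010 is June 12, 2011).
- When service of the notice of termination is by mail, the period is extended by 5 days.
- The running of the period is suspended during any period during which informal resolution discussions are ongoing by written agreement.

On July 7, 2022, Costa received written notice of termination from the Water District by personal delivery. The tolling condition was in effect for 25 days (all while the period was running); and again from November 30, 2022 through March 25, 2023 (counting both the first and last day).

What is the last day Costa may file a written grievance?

November 25, 2023

1 year after July 7, 2022 is July 7, 2023.
Service was not by mail, so no mail extension applies.
Tolling adds 25 days: July 7, 2023 + 25 days = August 1, 2023.
From November 30, 2022 through March 25, 2023 inclusive is 116 days; tolling adds 116 days: August 1, 2023 + 116 days = November 25, 2023.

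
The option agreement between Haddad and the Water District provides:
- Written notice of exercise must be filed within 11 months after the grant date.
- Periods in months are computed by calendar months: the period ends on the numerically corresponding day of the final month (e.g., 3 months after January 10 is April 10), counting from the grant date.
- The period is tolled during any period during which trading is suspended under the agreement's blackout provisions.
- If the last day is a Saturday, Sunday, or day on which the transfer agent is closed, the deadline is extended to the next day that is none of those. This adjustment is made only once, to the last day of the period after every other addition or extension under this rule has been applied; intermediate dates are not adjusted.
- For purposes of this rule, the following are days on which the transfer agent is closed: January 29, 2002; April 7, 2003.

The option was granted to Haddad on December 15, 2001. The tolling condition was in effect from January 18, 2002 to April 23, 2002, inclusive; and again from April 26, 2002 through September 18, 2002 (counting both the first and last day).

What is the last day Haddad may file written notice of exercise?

11 months after December 15, 2001 is November 15, 2002.
From January 18, 2002 through April 23, 2002 inclusive is 96 days; tolling adds 96 days: November 15, 2002 + 96 days = February 19, 2003.
From April 26, 2002 through September 18, 2002 inclusive is 146 days; tolling adds 146 days: February 19, 2003 + 146 days = July 15, 2003.
July 15, 2003 is a Tuesday and not a day on which the transfer agent is closed, so no extension applies.

July 15, 2003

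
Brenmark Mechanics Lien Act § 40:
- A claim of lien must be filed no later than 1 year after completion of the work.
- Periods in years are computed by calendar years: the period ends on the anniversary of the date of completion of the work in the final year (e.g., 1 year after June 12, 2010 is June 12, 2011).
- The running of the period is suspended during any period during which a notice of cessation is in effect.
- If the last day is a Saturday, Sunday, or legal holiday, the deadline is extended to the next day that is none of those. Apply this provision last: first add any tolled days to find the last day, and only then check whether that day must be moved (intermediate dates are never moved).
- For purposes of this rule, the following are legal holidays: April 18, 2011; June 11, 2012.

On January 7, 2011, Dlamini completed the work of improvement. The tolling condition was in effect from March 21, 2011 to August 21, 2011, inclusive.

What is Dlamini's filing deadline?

1 year after January 7, 2011 is January 7, 2012.
From March 21, 2011 through August 21, 2011 inclusive is 154 days; tolling adds 154 days: January 7, 2012 + 154 days = June 9, 2012.
June 9, 2012 is Saturday; June 10, 2012 is Sunday; June 11, 2012 is a listed holiday. The next qualifying day is June 12, 2012.

June 12, 2012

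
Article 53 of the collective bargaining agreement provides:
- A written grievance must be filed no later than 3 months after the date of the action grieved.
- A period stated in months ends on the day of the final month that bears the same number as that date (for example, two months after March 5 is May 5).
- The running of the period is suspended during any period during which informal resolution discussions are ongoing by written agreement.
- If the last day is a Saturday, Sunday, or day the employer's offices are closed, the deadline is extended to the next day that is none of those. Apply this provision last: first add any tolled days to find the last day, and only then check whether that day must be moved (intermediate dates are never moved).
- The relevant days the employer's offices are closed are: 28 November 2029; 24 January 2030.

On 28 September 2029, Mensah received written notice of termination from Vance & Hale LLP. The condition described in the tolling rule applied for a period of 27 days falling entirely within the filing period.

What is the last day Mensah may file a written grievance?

3 months after 28 September 2029 is December 28, 2029.
Tolling adds 27 days: December 28, 2029 + 27 days = January 24, 2030.
January 24, 2030 is a listed holiday. The next qualifying day is January 25, 2030.

January 25, 2030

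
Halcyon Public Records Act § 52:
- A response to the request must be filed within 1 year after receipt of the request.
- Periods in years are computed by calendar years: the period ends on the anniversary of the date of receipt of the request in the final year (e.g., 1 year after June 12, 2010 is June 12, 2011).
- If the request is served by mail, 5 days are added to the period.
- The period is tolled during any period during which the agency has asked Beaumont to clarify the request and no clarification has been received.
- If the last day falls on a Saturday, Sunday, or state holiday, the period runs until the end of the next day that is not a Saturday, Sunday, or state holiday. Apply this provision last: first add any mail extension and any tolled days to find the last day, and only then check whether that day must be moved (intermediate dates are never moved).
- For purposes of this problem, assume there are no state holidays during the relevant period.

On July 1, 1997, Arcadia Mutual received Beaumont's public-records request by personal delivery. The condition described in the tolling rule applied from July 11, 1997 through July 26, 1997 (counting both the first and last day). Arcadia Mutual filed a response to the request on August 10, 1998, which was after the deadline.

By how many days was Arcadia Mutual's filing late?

1 year after July 1, 1997 is July 1, 1998.
Service was not by mail, so no mail extension applies.
From July 11, 1997 through July 26, 1997 inclusive is 16 days; tolling adds 16 days: July 1, 1998 + 16 days = July 17, 1998.
July 17, 1998 is a Friday and not a state holiday, so no extension applies.
The deadline is July 17, 1998; from July 17, 1998 to August 10, 1998 is 24 days.

24 days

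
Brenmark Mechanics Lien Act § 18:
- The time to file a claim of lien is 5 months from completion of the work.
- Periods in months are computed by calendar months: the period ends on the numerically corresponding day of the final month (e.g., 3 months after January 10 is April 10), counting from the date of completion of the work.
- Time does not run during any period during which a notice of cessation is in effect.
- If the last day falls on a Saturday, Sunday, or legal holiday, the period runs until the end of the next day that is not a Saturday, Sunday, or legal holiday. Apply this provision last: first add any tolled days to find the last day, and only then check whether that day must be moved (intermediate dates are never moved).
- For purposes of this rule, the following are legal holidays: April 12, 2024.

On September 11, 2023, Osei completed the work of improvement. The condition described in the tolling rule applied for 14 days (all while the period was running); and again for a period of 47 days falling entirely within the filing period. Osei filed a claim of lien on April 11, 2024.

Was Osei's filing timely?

5 months after September 11, 2023 is February 11, 2024.
Tolling adds 14 days: February 11, 2024 + 14 days = February 25, 2024.
Tolling adds 47 days: February 25, 2024 + 47 days = April 12, 2024.
April 12, 2024 is a listed holiday; April 13, 2024 is Saturday; April 14, 2024 is Sunday. The next qualifying day is April 15, 2024.
The deadline is April 15, 2024; the filing on April 11, 2024 is on or before that date.

Yes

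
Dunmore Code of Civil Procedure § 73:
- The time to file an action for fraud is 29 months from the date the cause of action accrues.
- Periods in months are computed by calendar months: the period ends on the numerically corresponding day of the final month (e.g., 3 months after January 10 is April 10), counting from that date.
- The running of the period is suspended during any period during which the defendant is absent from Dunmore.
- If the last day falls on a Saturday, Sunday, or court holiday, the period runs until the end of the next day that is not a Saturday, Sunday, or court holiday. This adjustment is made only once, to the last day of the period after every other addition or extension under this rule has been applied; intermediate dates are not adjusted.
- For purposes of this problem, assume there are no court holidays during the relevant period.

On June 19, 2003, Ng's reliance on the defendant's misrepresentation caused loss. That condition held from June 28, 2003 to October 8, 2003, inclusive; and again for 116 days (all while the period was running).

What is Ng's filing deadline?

June 26, 2006

29 months after June 19, 2003 is November 19, 2005.
From June 28, 2003 through October 8, 2003 inclusive is 103 days; tolling adds 103 days: November 19, 2005 + 103 days = March 2, 2006.
Tolling adds 116 days: March 2, 2006 + 116 days = June 26, 2006.
June 26, 2006 is a Monday and not a court holiday, so no extension applies.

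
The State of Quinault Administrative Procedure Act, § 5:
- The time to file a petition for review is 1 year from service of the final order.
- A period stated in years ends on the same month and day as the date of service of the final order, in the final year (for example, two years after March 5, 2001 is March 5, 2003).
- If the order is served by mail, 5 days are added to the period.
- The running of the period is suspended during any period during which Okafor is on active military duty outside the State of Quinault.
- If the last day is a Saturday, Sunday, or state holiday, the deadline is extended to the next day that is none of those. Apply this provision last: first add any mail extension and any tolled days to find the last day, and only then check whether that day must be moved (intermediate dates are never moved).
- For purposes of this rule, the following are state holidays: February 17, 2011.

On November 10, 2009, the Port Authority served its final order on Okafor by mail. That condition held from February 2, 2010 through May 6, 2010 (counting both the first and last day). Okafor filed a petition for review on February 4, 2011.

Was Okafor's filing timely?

Yes

1 year after November 10, 2009 is November 10, 2010.
Service was by mail, adding 5 days: November 10, 2010 + 5 days = November 15, 2010.
From February 2, 2010 through May 6, 2010 inclusive is 94 days; tolling adds 94 days: November 15, 2010 + 94 days = February 17, 2011.
February 17, 2011 is a listed holiday. The next qualifying day is February 18, 2011.
The deadline is February 18, 2011; the filing on February 4, 2011 is on or before that date.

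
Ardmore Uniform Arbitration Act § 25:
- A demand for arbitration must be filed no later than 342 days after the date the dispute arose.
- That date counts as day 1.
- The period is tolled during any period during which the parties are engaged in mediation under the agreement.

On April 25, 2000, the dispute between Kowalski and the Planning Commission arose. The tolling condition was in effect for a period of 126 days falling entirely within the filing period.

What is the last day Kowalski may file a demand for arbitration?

August 5, 2001

Counting April 25, 2000 as day 1, day 342 is April 1, 2001.
Tolling adds 126 days: April 1, 2001 + 126 days = August 5, 2001.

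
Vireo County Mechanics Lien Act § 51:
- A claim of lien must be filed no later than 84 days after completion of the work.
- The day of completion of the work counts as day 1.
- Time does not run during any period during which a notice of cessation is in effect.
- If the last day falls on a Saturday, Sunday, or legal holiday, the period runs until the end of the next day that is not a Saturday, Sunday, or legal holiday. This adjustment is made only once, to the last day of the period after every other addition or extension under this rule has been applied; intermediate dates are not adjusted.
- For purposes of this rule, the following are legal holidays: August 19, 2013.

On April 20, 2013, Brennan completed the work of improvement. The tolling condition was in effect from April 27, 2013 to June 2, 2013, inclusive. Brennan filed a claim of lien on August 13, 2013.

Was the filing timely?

Counting April 20, 2013 as day 1, day 84 is July 12, 2013.
From April 27, 2013 through June 2, 2013 inclusive is 37 days; tolling adds 37 days: July 12, 2013 + 37 days = August 18, 2013.
August 18, 2013 is Sunday; August 19, 2013 is a listed holiday. The next qualifying day is August 20, 2013.
The deadline is August 20, 2013; the filing on August 13, 2013 is on or before that date.

Yes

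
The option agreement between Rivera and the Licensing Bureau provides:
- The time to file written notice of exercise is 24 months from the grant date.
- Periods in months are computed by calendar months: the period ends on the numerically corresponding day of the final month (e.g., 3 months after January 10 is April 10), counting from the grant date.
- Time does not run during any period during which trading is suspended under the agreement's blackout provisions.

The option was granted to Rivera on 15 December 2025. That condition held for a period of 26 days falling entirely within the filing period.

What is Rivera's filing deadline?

24 months after 15 December 2025 is December 15, 2027.
Tolling adds 26 days: December 15, 2027 + 26 days = January 10, 2028.

January 10, 2028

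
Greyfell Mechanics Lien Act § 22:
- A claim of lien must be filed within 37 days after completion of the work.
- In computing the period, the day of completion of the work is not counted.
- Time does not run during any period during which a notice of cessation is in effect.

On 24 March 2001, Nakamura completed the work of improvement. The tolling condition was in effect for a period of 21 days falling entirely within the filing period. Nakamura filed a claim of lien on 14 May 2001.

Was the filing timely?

Yes

37 days after 24 March 2001 is April 30, 2001.
Tolling adds 21 days: April 30, 2001 + 21 days = May 21, 2001.
The deadline is May 21, 2001; the filing on May 14, 2001 is on or before that date.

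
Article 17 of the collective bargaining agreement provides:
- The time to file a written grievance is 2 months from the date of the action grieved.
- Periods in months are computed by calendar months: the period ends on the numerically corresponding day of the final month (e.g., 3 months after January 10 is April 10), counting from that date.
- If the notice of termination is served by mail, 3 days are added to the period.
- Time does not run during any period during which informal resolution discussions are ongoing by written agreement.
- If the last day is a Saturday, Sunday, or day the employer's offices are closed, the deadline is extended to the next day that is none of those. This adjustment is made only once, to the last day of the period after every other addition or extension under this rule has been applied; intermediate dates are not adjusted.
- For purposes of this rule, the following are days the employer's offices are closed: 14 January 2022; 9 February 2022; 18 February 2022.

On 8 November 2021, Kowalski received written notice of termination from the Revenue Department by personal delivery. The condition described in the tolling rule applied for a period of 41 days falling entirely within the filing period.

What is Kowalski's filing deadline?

February 21, 2022

2 months after 8 November 2021 is January 8, 2022.
Service was not by mail, so no mail extension applies.
Tolling adds 41 days: January 8, 2022 + 41 days = February 18, 2022.
February 18, 2022 is a listed holiday; February 19, 2022 is Saturday; February 20, 2022 is Sunday. The next qualifying day is February 21, 2022.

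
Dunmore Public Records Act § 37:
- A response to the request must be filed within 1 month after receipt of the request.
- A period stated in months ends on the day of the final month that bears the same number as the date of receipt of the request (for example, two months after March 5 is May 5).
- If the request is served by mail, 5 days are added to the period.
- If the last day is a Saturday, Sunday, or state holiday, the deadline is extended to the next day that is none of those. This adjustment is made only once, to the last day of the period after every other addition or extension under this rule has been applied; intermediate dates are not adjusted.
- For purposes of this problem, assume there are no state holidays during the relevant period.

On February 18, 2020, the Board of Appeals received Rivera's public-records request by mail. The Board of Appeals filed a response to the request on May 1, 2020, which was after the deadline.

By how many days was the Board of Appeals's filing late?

1 month after February 18, 2020 is March 18, 2020.
Service was by mail, adding 5 days: March 18, 2020 + 5 days = March 23, 2020.
March 23, 2020 is a Monday and not a state holiday, so no extension applies.
The deadline is March 23, 2020; from March 23, 2020 to May 1, 2020 is 39 days.

39 days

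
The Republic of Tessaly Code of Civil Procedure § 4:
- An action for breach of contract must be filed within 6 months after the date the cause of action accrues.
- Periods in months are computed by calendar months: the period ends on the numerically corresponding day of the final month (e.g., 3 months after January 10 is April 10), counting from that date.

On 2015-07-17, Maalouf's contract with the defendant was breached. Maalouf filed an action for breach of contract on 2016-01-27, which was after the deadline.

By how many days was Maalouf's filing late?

6 months after 2015-07-17 is January 17, 2016.
The deadline is January 17, 2016; from January 17, 2016 to January 27, 2016 is 10 days.

10 days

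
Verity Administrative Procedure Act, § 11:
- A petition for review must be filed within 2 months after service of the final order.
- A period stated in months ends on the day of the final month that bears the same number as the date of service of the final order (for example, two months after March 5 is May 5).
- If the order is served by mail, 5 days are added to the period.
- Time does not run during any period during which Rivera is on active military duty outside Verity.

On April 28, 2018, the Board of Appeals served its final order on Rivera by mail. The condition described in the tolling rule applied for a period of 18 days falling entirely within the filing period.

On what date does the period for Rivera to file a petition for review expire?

2 months after April 28, 2018 is June 28, 2018.
Service was by mail, adding 5 days: June 28, 2018 + 5 days = July 3, 2018.
Tolling adds 18 days: July 3, 2018 + 18 days = July 21, 2018.

July 21, 2018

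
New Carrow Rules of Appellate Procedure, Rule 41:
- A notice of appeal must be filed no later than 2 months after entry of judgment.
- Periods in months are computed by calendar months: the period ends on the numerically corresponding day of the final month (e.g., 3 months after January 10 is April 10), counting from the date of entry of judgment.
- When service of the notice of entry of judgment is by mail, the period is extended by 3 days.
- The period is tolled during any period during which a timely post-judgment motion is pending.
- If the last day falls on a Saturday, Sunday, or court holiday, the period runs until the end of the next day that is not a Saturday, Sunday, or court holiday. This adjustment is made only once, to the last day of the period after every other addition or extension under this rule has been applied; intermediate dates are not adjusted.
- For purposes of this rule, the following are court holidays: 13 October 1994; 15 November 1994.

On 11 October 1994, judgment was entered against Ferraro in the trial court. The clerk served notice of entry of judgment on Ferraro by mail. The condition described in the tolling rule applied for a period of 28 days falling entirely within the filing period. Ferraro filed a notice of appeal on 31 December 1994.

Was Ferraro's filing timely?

2 months after 11 October 1994 is December 11, 1994.
Service was by mail, adding 3 days: December 11, 1994 + 3 days = December 14, 1994.
Tolling adds 28 days: December 14, 1994 + 28 days = January 11, 1995.
January 11, 1995 is a Wednesday and not a court holiday, so no extension applies.
The deadline is January 11, 1995; the filing on December 31, 1994 is on or before that date.

Yes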